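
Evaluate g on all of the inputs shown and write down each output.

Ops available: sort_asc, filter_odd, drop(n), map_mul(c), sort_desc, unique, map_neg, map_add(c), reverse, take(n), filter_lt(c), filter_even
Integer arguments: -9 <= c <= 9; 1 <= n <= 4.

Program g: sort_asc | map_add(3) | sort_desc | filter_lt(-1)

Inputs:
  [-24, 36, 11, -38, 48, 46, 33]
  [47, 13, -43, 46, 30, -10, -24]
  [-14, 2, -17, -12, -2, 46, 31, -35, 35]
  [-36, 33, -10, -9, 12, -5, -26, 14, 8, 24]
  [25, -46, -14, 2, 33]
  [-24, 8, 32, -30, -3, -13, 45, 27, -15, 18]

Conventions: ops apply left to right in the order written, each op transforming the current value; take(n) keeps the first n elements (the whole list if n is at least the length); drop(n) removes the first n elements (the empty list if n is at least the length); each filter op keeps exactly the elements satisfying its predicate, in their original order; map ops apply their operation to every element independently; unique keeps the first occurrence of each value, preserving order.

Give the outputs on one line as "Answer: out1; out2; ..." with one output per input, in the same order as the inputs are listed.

Execution, op by op:
  [-24, 36, 11, -38, 48, 46, 33] -> [-38, -24, 11, 33, 36, 46, 48] -> [-35, -21, 14, 36, 39, 49, 51] -> [51, 49, 39, 36, 14, -21, -35] -> [-21, -35]
  [47, 13, -43, 46, 30, -10, -24] -> [-43, -24, -10, 13, 30, 46, 47] -> [-40, -21, -7, 16, 33, 49, 50] -> [50, 49, 33, 16, -7, -21, -40] -> [-7, -21, -40]
  [-14, 2, -17, -12, -2, 46, 31, -35, 35] -> [-35, -17, -14, -12, -2, 2, 31, 35, 46] -> [-32, -14, -11, -9, 1, 5, 34, 38, 49] -> [49, 38, 34, 5, 1, -9, -11, -14, -32] -> [-9, -11, -14, -32]
  [-36, 33, -10, -9, 12, -5, -26, 14, 8, 24] -> [-36, -26, -10, -9, -5, 8, 12, 14, 24, 33] -> [-33, -23, -7, -6, -2, 11, 15, 17, 27, 36] -> [36, 27, 17, 15, 11, -2, -6, -7, -23, -33] -> [-2, -6, -7, -23, -33]
  [25, -46, -14, 2, 33] -> [-46, -14, 2, 25, 33] -> [-43, -11, 5, 28, 36] -> [36, 28, 5, -11, -43] -> [-11, -43]
  [-24, 8, 32, -30, -3, -13, 45, 27, -15, 18] -> [-30, -24, -15, -13, -3, 8, 18, 27, 32, 45] -> [-27, -21, -12, -10, 0, 11, 21, 30, 35, 48] -> [48, 35, 30, 21, 11, 0, -10, -12, -21, -27] -> [-10, -12, -21, -27]

[-21, -35]; [-7, -21, -40]; [-9, -11, -14, -32]; [-2, -6, -7, -23, -33]; [-11, -43]; [-10, -12, -21, -27]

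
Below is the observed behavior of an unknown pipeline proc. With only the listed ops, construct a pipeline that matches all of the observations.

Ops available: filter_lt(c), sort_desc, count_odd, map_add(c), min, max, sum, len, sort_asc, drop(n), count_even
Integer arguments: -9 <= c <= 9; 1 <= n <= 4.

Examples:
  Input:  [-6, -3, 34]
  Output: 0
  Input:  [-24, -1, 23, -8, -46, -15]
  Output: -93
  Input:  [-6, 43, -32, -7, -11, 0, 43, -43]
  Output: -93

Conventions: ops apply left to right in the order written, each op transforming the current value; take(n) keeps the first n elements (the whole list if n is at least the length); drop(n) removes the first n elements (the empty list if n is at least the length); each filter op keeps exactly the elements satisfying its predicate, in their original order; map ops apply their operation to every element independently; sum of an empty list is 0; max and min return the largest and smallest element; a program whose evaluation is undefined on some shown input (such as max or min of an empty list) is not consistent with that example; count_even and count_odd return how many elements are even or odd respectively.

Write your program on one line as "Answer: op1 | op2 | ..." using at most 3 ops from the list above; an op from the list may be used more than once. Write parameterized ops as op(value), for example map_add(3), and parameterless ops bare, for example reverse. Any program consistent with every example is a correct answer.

filter_lt(-6) | sort_asc | sum

Check, running the answer program on each example:
  [-6, -3, 34] -> [] -> [] -> 0
  [-24, -1, 23, -8, -46, -15] -> [-24, -8, -46, -15] -> [-46, -24, -15, -8] -> -93
  [-6, 43, -32, -7, -11, 0, 43, -43] -> [-32, -7, -11, -43] -> [-43, -32, -11, -7] -> -93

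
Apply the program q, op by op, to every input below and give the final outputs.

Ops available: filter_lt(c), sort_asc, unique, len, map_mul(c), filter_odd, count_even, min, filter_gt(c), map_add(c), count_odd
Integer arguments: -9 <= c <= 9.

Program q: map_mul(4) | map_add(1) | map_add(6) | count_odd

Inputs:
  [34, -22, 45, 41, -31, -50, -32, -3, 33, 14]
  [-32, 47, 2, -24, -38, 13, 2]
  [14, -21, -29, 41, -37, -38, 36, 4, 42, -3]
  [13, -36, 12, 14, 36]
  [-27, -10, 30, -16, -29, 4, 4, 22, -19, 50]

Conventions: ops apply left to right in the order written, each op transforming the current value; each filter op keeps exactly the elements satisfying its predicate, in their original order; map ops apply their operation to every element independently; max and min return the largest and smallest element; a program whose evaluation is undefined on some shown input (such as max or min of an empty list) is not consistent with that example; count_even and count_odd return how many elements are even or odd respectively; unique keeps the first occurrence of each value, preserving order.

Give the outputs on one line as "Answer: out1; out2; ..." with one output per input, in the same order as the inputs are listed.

10; 7; 10; 5; 10

Execution, op by op:
  [34, -22, 45, 41, -31, -50, -32, -3, 33, 14] -> [136, -88, 180, 164, -124, -200, -128, -12, 132, 56] -> [137, -87, 181, 165, -123, -199, -127, -11, 133, 57] -> [143, -81, 187, 171, -117, -193, -121, -5, 139, 63] -> 10
  [-32, 47, 2, -24, -38, 13, 2] -> [-128, 188, 8, -96, -152, 52, 8] -> [-127, 189, 9, -95, -151, 53, 9] -> [-121, 195, 15, -89, -145, 59, 15] -> 7
  [14, -21, -29, 41, -37, -38, 36, 4, 42, -3] -> [56, -84, -116, 164, -148, -152, 144, 16, 168, -12] -> [57, -83, -115, 165, -147, -151, 145, 17, 169, -11] -> [63, -77, -109, 171, -141, -145, 151, 23, 175, -5] -> 10
  [13, -36, 12, 14, 36] -> [52, -144, 48, 56, 144] -> [53, -143, 49, 57, 145] -> [59, -137, 55, 63, 151] -> 5
  [-27, -10, 30, -16, -29, 4, 4, 22, -19, 50] -> [-108, -40, 120, -64, -116, 16, 16, 88, -76, 200] -> [-107, -39, 121, -63, -115, 17, 17, 89, -75, 201] -> [-101, -33, 127, -57, -109, 23, 23, 95, -69, 207] -> 10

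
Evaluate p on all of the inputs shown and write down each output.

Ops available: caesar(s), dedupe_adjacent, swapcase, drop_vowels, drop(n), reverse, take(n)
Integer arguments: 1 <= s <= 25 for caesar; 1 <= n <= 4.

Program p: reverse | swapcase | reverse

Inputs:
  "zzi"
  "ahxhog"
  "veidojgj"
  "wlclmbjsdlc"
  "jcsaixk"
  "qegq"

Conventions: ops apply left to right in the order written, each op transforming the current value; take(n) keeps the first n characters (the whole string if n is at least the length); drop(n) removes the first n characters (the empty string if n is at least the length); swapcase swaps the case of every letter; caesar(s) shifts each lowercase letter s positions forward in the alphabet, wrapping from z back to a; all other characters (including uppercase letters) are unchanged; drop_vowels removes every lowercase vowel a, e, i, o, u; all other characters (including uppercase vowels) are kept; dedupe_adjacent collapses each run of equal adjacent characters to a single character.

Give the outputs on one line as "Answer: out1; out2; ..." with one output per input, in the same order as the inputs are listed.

"ZZI"; "AHXHOG"; "VEIDOJGJ"; "WLCLMBJSDLC"; "JCSAIXK"; "QEGQ"

Execution, op by op:
  "zzi" -> "izz" -> "IZZ" -> "ZZI"
  "ahxhog" -> "gohxha" -> "GOHXHA" -> "AHXHOG"
  "veidojgj" -> "jgjodiev" -> "JGJODIEV" -> "VEIDOJGJ"
  "wlclmbjsdlc" -> "cldsjbmlclw" -> "CLDSJBMLCLW" -> "WLCLMBJSDLC"
  "jcsaixk" -> "kxiascj" -> "KXIASCJ" -> "JCSAIXK"
  "qegq" -> "qgeq" -> "QGEQ" -> "QEGQ"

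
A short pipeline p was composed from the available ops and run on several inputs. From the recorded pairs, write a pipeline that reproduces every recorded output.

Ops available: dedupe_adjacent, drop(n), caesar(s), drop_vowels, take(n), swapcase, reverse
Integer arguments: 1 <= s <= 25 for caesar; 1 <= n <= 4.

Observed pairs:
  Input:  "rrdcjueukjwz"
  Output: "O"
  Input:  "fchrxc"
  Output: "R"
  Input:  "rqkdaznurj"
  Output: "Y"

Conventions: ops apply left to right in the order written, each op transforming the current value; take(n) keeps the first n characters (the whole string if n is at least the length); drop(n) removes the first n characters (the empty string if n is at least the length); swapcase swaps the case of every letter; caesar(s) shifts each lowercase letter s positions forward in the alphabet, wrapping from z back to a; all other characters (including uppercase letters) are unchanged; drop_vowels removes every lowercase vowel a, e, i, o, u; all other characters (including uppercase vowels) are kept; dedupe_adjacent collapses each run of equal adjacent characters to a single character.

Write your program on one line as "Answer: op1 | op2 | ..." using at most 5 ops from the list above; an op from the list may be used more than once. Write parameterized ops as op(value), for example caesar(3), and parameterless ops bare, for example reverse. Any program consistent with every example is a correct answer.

caesar(15) | reverse | swapcase | take(1)

Check, running the answer program on each example:
  "rrdcjueukjwz" -> "ggsryjtjzylo" -> "olyzjtjyrsgg" -> "OLYZJTJYRSGG" -> "O"
  "fchrxc" -> "urwgmr" -> "rmgwru" -> "RMGWRU" -> "R"
  "rqkdaznurj" -> "gfzspocjgy" -> "ygjcopszfg" -> "YGJCOPSZFG" -> "Y"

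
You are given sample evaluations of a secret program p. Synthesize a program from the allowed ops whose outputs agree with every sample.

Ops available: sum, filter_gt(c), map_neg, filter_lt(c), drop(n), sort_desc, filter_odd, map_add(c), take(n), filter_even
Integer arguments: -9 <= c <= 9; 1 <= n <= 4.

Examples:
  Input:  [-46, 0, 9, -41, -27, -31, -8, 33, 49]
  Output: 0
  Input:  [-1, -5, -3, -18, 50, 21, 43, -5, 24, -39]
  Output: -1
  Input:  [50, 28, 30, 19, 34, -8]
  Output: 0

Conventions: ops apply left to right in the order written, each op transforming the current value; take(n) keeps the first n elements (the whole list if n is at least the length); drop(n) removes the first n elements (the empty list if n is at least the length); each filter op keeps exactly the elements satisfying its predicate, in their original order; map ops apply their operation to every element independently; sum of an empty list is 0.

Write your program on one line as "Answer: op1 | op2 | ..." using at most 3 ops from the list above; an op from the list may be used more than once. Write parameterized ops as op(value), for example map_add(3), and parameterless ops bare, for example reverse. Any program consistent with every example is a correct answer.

take(1) | filter_odd | sum

Check, running the answer program on each example:
  [-46, 0, 9, -41, -27, -31, -8, 33, 49] -> [-46] -> [] -> 0
  [-1, -5, -3, -18, 50, 21, 43, -5, 24, -39] -> [-1] -> [-1] -> -1
  [50, 28, 30, 19, 34, -8] -> [50] -> [] -> 0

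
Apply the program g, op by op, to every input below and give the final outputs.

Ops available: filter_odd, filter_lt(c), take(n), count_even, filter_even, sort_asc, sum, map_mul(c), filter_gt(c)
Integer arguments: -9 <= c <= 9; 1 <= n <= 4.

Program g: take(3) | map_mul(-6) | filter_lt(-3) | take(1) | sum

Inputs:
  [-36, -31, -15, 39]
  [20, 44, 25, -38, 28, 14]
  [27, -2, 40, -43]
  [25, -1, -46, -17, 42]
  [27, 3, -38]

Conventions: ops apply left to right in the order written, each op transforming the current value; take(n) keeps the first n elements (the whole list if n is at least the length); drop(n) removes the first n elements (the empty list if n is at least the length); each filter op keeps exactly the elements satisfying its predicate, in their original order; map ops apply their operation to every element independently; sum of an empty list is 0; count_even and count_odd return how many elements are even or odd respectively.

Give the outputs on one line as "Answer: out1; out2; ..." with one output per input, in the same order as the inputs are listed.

Execution, op by op:
  [-36, -31, -15, 39] -> [-36, -31, -15] -> [216, 186, 90] -> [] -> [] -> 0
  [20, 44, 25, -38, 28, 14] -> [20, 44, 25] -> [-120, -264, -150] -> [-120, -264, -150] -> [-120] -> -120
  [27, -2, 40, -43] -> [27, -2, 40] -> [-162, 12, -240] -> [-162, -240] -> [-162] -> -162
  [25, -1, -46, -17, 42] -> [25, -1, -46] -> [-150, 6, 276] -> [-150] -> [-150] -> -150
  [27, 3, -38] -> [27, 3, -38] -> [-162, -18, 228] -> [-162, -18] -> [-162] -> -162

0; -120; -162; -150; -162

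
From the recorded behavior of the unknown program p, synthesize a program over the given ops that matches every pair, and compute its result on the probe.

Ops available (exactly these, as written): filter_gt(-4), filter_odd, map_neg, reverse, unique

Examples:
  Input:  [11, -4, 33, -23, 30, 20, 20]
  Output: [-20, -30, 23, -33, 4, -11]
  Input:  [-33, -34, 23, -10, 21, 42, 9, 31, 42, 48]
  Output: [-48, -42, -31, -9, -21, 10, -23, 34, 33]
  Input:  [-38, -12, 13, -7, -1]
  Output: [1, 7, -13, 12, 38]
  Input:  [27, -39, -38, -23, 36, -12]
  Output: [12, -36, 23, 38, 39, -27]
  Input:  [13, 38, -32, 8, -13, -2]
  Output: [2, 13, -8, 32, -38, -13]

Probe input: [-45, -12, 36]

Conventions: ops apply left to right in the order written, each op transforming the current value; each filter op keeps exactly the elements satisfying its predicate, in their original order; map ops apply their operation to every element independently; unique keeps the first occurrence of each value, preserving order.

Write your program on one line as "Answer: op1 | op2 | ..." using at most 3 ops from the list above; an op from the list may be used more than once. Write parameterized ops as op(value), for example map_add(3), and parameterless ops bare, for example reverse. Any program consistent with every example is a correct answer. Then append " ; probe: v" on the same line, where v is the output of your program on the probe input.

map_neg | reverse | unique ; probe: [-36, 12, 45]

Check, running the answer program on each example:
  [11, -4, 33, -23, 30, 20, 20] -> [-11, 4, -33, 23, -30, -20, -20] -> [-20, -20, -30, 23, -33, 4, -11] -> [-20, -30, 23, -33, 4, -11]
  [-33, -34, 23, -10, 21, 42, 9, 31, 42, 48] -> [33, 34, -23, 10, -21, -42, -9, -31, -42, -48] -> [-48, -42, -31, -9, -42, -21, 10, -23, 34, 33] -> [-48, -42, -31, -9, -21, 10, -23, 34, 33]
  [-38, -12, 13, -7, -1] -> [38, 12, -13, 7, 1] -> [1, 7, -13, 12, 38] -> [1, 7, -13, 12, 38]
  [27, -39, -38, -23, 36, -12] -> [-27, 39, 38, 23, -36, 12] -> [12, -36, 23, 38, 39, -27] -> [12, -36, 23, 38, 39, -27]
  [13, 38, -32, 8, -13, -2] -> [-13, -38, 32, -8, 13, 2] -> [2, 13, -8, 32, -38, -13] -> [2, 13, -8, 32, -38, -13]
  probe: [-45, -12, 36] -> [45, 12, -36] -> [-36, 12, 45] -> [-36, 12, 45]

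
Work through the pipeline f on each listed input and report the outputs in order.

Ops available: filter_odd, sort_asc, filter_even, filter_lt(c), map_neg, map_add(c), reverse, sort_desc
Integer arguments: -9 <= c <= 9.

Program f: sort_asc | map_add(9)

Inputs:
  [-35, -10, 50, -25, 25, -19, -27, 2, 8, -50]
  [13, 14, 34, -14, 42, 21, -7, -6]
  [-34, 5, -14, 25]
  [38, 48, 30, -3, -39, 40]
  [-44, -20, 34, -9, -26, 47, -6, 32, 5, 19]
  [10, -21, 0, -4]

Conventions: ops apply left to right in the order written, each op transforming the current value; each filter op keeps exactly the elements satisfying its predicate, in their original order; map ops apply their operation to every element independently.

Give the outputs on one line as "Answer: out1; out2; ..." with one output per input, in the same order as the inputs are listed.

[-41, -26, -18, -16, -10, -1, 11, 17, 34, 59]; [-5, 2, 3, 22, 23, 30, 43, 51]; [-25, -5, 14, 34]; [-30, 6, 39, 47, 49, 57]; [-35, -17, -11, 0, 3, 14, 28, 41, 43, 56]; [-12, 5, 9, 19]

Execution, op by op:
  [-35, -10, 50, -25, 25, -19, -27, 2, 8, -50] -> [-50, -35, -27, -25, -19, -10, 2, 8, 25, 50] -> [-41, -26, -18, -16, -10, -1, 11, 17, 34, 59]
  [13, 14, 34, -14, 42, 21, -7, -6] -> [-14, -7, -6, 13, 14, 21, 34, 42] -> [-5, 2, 3, 22, 23, 30, 43, 51]
  [-34, 5, -14, 25] -> [-34, -14, 5, 25] -> [-25, -5, 14, 34]
  [38, 48, 30, -3, -39, 40] -> [-39, -3, 30, 38, 40, 48] -> [-30, 6, 39, 47, 49, 57]
  [-44, -20, 34, -9, -26, 47, -6, 32, 5, 19] -> [-44, -26, -20, -9, -6, 5, 19, 32, 34, 47] -> [-35, -17, -11, 0, 3, 14, 28, 41, 43, 56]
  [10, -21, 0, -4] -> [-21, -4, 0, 10] -> [-12, 5, 9, 19]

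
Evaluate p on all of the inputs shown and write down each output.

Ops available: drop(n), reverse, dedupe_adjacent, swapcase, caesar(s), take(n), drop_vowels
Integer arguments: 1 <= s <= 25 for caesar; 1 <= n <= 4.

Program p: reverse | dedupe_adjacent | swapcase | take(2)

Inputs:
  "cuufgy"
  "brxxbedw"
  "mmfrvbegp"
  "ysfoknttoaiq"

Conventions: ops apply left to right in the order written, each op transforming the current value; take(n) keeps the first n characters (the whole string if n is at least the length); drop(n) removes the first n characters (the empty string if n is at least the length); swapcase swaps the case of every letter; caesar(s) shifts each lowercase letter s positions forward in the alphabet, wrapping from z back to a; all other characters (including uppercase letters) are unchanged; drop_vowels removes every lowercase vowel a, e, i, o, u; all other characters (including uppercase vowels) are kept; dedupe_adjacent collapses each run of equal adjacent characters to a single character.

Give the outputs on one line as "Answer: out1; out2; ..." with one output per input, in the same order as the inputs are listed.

"YG"; "WD"; "PG"; "QI"

Execution, op by op:
  "cuufgy" -> "ygfuuc" -> "ygfuc" -> "YGFUC" -> "YG"
  "brxxbedw" -> "wdebxxrb" -> "wdebxrb" -> "WDEBXRB" -> "WD"
  "mmfrvbegp" -> "pgebvrfmm" -> "pgebvrfm" -> "PGEBVRFM" -> "PG"
  "ysfoknttoaiq" -> "qiaottnkofsy" -> "qiaotnkofsy" -> "QIAOTNKOFSY" -> "QI"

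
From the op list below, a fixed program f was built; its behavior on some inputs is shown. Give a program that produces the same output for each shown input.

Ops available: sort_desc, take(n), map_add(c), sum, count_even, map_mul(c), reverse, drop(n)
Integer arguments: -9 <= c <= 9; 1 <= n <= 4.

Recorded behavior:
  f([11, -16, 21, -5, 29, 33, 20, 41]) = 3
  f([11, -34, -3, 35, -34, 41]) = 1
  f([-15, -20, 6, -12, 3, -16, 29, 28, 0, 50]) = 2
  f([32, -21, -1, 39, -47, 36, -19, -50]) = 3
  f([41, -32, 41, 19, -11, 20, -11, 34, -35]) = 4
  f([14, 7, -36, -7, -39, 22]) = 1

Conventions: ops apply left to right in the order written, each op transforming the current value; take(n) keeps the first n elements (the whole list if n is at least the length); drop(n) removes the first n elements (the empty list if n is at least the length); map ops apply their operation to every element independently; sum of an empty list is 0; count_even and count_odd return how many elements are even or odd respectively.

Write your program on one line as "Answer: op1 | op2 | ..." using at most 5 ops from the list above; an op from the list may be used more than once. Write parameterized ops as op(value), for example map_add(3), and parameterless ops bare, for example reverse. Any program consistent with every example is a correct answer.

map_add(-9) | reverse | drop(4) | reverse | count_even

Check, running the answer program on each example:
  [11, -16, 21, -5, 29, 33, 20, 41] -> [2, -25, 12, -14, 20, 24, 11, 32] -> [32, 11, 24, 20, -14, 12, -25, 2] -> [-14, 12, -25, 2] -> [2, -25, 12, -14] -> 3
  [11, -34, -3, 35, -34, 41] -> [2, -43, -12, 26, -43, 32] -> [32, -43, 26, -12, -43, 2] -> [-43, 2] -> [2, -43] -> 1
  [-15, -20, 6, -12, 3, -16, 29, 28, 0, 50] -> [-24, -29, -3, -21, -6, -25, 20, 19, -9, 41] -> [41, -9, 19, 20, -25, -6, -21, -3, -29, -24] -> [-25, -6, -21, -3, -29, -24] -> [-24, -29, -3, -21, -6, -25] -> 2
  [32, -21, -1, 39, -47, 36, -19, -50] -> [23, -30, -10, 30, -56, 27, -28, -59] -> [-59, -28, 27, -56, 30, -10, -30, 23] -> [30, -10, -30, 23] -> [23, -30, -10, 30] -> 3
  [41, -32, 41, 19, -11, 20, -11, 34, -35] -> [32, -41, 32, 10, -20, 11, -20, 25, -44] -> [-44, 25, -20, 11, -20, 10, 32, -41, 32] -> [-20, 10, 32, -41, 32] -> [32, -41, 32, 10, -20] -> 4
  [14, 7, -36, -7, -39, 22] -> [5, -2, -45, -16, -48, 13] -> [13, -48, -16, -45, -2, 5] -> [-2, 5] -> [5, -2] -> 1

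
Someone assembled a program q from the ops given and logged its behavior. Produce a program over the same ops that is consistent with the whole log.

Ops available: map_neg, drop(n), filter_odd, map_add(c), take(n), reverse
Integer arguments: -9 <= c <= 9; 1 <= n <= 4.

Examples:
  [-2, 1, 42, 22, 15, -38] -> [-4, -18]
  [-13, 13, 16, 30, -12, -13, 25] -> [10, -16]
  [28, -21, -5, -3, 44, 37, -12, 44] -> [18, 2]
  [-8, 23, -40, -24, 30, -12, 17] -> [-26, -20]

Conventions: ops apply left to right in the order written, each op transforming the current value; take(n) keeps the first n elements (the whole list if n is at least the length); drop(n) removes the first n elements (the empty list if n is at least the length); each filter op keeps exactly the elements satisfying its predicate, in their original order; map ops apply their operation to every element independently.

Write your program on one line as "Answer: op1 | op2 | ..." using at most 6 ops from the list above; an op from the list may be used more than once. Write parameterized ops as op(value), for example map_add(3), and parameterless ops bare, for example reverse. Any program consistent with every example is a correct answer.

filter_odd | take(2) | map_neg | map_add(1) | map_add(-4)

Check, running the answer program on each example:
  [-2, 1, 42, 22, 15, -38] -> [1, 15] -> [1, 15] -> [-1, -15] -> [0, -14] -> [-4, -18]
  [-13, 13, 16, 30, -12, -13, 25] -> [-13, 13, -13, 25] -> [-13, 13] -> [13, -13] -> [14, -12] -> [10, -16]
  [28, -21, -5, -3, 44, 37, -12, 44] -> [-21, -5, -3, 37] -> [-21, -5] -> [21, 5] -> [22, 6] -> [18, 2]
  [-8, 23, -40, -24, 30, -12, 17] -> [23, 17] -> [23, 17] -> [-23, -17] -> [-22, -16] -> [-26, -20]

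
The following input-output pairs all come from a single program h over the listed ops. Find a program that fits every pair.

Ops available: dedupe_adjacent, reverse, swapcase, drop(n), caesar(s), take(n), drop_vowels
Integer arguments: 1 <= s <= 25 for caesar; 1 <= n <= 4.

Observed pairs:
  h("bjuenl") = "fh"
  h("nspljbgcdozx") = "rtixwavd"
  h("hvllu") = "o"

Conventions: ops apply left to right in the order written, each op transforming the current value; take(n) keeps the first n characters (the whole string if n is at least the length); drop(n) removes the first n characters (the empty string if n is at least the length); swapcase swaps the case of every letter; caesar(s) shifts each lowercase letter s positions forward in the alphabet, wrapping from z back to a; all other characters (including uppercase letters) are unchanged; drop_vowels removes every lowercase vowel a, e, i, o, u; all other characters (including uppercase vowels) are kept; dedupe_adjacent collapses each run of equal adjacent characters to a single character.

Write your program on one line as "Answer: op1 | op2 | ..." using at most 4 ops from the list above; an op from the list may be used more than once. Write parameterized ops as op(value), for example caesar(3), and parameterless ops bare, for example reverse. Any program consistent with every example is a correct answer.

caesar(16) | drop(4) | caesar(4) | reverse

Check, running the answer program on each example:
  "bjuenl" -> "rzkudb" -> "db" -> "hf" -> "fh"
  "nspljbgcdozx" -> "difbzrwstepn" -> "zrwstepn" -> "dvawxitr" -> "rtixwavd"
  "hvllu" -> "xlbbk" -> "k" -> "o" -> "o"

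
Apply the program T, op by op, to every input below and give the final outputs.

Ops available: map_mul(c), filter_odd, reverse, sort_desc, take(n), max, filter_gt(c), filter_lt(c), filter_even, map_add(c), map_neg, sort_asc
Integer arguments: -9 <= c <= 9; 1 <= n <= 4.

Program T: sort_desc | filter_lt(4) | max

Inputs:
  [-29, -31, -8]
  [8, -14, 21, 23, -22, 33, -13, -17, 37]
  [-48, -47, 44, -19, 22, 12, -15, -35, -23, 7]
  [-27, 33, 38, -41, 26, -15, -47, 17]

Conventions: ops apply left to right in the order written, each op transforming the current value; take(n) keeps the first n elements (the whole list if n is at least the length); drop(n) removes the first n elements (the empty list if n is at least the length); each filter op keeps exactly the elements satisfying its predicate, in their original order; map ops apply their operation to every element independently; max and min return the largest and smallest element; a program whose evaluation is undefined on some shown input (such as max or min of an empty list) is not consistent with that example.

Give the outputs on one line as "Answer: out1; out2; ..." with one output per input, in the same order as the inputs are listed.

Execution, op by op:
  [-29, -31, -8] -> [-8, -29, -31] -> [-8, -29, -31] -> -8
  [8, -14, 21, 23, -22, 33, -13, -17, 37] -> [37, 33, 23, 21, 8, -13, -14, -17, -22] -> [-13, -14, -17, -22] -> -13
  [-48, -47, 44, -19, 22, 12, -15, -35, -23, 7] -> [44, 22, 12, 7, -15, -19, -23, -35, -47, -48] -> [-15, -19, -23, -35, -47, -48] -> -15
  [-27, 33, 38, -41, 26, -15, -47, 17] -> [38, 33, 26, 17, -15, -27, -41, -47] -> [-15, -27, -41, -47] -> -15

-8; -13; -15; -15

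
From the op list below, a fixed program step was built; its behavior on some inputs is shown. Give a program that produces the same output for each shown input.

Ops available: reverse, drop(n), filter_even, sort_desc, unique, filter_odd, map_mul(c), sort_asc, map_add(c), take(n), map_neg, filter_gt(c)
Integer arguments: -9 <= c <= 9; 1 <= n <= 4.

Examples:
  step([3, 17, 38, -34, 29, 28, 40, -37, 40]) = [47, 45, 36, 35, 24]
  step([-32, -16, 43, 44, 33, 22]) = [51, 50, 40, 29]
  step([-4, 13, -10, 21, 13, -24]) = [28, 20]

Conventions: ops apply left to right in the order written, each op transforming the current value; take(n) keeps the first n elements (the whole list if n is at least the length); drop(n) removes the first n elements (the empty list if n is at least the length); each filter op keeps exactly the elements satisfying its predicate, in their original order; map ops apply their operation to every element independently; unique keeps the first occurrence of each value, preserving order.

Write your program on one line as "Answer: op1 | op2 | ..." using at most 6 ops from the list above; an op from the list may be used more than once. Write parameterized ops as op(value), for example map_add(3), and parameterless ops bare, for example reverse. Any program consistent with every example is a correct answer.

sort_desc | filter_gt(5) | map_add(9) | map_add(-2) | unique

Check, running the answer program on each example:
  [3, 17, 38, -34, 29, 28, 40, -37, 40] -> [40, 40, 38, 29, 28, 17, 3, -34, -37] -> [40, 40, 38, 29, 28, 17] -> [49, 49, 47, 38, 37, 26] -> [47, 47, 45, 36, 35, 24] -> [47, 45, 36, 35, 24]
  [-32, -16, 43, 44, 33, 22] -> [44, 43, 33, 22, -16, -32] -> [44, 43, 33, 22] -> [53, 52, 42, 31] -> [51, 50, 40, 29] -> [51, 50, 40, 29]
  [-4, 13, -10, 21, 13, -24] -> [21, 13, 13, -4, -10, -24] -> [21, 13, 13] -> [30, 22, 22] -> [28, 20, 20] -> [28, 20]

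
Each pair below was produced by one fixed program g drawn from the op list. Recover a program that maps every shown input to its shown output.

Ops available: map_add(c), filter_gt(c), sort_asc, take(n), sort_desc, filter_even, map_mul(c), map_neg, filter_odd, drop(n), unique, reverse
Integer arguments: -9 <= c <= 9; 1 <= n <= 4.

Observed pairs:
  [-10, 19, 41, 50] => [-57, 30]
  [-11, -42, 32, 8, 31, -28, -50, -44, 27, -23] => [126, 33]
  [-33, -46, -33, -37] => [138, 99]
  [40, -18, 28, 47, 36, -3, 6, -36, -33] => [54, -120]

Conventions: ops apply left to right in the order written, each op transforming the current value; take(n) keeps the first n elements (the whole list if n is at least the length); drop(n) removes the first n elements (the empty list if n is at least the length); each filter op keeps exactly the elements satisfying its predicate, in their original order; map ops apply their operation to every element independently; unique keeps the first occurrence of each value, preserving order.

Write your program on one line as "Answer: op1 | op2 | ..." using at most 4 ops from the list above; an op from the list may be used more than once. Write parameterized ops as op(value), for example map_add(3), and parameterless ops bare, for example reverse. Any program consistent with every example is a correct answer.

unique | take(2) | reverse | map_mul(-3)

Check, running the answer program on each example:
  [-10, 19, 41, 50] -> [-10, 19, 41, 50] -> [-10, 19] -> [19, -10] -> [-57, 30]
  [-11, -42, 32, 8, 31, -28, -50, -44, 27, -23] -> [-11, -42, 32, 8, 31, -28, -50, -44, 27, -23] -> [-11, -42] -> [-42, -11] -> [126, 33]
  [-33, -46, -33, -37] -> [-33, -46, -37] -> [-33, -46] -> [-46, -33] -> [138, 99]
  [40, -18, 28, 47, 36, -3, 6, -36, -33] -> [40, -18, 28, 47, 36, -3, 6, -36, -33] -> [40, -18] -> [-18, 40] -> [54, -120]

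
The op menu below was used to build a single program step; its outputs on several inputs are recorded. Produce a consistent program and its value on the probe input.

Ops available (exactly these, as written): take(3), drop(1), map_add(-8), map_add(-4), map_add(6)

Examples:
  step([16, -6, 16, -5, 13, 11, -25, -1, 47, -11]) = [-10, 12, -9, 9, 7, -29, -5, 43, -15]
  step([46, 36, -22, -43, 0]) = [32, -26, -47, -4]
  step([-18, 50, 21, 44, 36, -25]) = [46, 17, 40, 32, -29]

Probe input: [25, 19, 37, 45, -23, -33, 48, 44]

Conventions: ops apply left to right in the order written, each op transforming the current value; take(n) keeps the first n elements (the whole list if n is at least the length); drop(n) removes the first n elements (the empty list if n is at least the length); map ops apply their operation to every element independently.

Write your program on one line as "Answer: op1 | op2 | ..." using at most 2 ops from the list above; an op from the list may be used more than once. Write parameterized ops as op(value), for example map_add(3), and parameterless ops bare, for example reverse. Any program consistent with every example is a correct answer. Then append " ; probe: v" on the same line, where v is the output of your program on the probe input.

drop(1) | map_add(-4) ; probe: [15, 33, 41, -27, -37, 44, 40]

Check, running the answer program on each example:
  [16, -6, 16, -5, 13, 11, -25, -1, 47, -11] -> [-6, 16, -5, 13, 11, -25, -1, 47, -11] -> [-10, 12, -9, 9, 7, -29, -5, 43, -15]
  [46, 36, -22, -43, 0] -> [36, -22, -43, 0] -> [32, -26, -47, -4]
  [-18, 50, 21, 44, 36, -25] -> [50, 21, 44, 36, -25] -> [46, 17, 40, 32, -29]
  probe: [25, 19, 37, 45, -23, -33, 48, 44] -> [19, 37, 45, -23, -33, 48, 44] -> [15, 33, 41, -27, -37, 44, 40]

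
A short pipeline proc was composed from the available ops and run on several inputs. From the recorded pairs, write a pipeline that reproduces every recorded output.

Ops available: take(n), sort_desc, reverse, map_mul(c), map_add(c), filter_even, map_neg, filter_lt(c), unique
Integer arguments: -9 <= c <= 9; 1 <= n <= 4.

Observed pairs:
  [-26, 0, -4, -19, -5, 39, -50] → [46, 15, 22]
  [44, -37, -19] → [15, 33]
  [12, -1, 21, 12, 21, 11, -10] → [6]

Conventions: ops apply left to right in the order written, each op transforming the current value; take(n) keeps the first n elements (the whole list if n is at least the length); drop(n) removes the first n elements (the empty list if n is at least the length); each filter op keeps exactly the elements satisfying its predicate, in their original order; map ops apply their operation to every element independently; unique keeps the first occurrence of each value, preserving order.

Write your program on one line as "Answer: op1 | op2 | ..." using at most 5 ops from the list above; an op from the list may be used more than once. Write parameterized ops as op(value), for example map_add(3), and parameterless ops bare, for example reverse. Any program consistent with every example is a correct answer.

filter_lt(-9) | map_neg | map_add(-4) | reverse

Check, running the answer program on each example:
  [-26, 0, -4, -19, -5, 39, -50] -> [-26, -19, -50] -> [26, 19, 50] -> [22, 15, 46] -> [46, 15, 22]
  [44, -37, -19] -> [-37, -19] -> [37, 19] -> [33, 15] -> [15, 33]
  [12, -1, 21, 12, 21, 11, -10] -> [-10] -> [10] -> [6] -> [6]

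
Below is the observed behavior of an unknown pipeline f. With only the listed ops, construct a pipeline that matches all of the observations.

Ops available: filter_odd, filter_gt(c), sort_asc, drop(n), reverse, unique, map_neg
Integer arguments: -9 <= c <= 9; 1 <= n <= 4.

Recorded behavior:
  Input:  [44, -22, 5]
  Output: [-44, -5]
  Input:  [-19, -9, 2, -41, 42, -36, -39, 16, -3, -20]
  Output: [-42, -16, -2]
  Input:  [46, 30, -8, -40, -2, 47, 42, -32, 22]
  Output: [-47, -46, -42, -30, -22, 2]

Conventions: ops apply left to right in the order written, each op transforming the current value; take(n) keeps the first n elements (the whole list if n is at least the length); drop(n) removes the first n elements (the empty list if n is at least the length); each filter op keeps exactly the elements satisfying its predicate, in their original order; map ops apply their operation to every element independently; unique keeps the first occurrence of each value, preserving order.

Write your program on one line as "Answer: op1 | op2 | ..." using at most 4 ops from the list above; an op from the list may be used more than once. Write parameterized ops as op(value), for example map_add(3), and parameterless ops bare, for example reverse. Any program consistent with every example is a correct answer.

filter_gt(-3) | map_neg | sort_asc

Check, running the answer program on each example:
  [44, -22, 5] -> [44, 5] -> [-44, -5] -> [-44, -5]
  [-19, -9, 2, -41, 42, -36, -39, 16, -3, -20] -> [2, 42, 16] -> [-2, -42, -16] -> [-42, -16, -2]
  [46, 30, -8, -40, -2, 47, 42, -32, 22] -> [46, 30, -2, 47, 42, 22] -> [-46, -30, 2, -47, -42, -22] -> [-47, -46, -42, -30, -22, 2]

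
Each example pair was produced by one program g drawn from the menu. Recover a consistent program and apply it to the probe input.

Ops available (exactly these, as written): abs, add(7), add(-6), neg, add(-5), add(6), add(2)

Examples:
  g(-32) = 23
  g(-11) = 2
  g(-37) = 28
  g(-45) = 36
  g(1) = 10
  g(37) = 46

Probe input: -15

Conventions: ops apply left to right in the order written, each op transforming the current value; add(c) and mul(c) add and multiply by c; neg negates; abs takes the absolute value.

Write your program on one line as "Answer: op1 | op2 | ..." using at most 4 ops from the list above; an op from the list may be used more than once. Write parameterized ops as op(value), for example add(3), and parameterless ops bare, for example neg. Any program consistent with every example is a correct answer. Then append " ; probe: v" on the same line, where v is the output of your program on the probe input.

add(2) | add(7) | abs ; probe: 6

Check, running the answer program on each example:
  -32 -> -30 -> -23 -> 23
  -11 -> -9 -> -2 -> 2
  -37 -> -35 -> -28 -> 28
  -45 -> -43 -> -36 -> 36
  1 -> 3 -> 10 -> 10
  37 -> 39 -> 46 -> 46
  probe: -15 -> -13 -> -6 -> 6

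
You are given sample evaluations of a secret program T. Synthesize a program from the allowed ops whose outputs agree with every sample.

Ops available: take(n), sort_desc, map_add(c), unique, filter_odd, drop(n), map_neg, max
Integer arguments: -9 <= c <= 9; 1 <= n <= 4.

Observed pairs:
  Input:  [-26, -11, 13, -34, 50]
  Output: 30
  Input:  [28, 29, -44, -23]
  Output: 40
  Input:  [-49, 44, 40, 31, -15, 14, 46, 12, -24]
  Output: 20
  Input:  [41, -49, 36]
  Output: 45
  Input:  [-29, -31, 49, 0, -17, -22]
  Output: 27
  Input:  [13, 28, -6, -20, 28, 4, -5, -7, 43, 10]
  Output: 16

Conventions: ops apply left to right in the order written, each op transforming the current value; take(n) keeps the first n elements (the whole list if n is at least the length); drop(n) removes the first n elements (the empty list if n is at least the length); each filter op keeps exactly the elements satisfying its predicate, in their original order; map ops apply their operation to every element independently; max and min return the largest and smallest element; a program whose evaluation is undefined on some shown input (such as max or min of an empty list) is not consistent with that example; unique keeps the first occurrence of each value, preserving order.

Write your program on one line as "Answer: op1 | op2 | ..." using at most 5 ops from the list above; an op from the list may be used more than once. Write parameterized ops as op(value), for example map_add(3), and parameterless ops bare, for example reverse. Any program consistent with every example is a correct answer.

unique | map_add(4) | drop(1) | map_neg | max

Check, running the answer program on each example:
  [-26, -11, 13, -34, 50] -> [-26, -11, 13, -34, 50] -> [-22, -7, 17, -30, 54] -> [-7, 17, -30, 54] -> [7, -17, 30, -54] -> 30
  [28, 29, -44, -23] -> [28, 29, -44, -23] -> [32, 33, -40, -19] -> [33, -40, -19] -> [-33, 40, 19] -> 40
  [-49, 44, 40, 31, -15, 14, 46, 12, -24] -> [-49, 44, 40, 31, -15, 14, 46, 12, -24] -> [-45, 48, 44, 35, -11, 18, 50, 16, -20] -> [48, 44, 35, -11, 18, 50, 16, -20] -> [-48, -44, -35, 11, -18, -50, -16, 20] -> 20
  [41, -49, 36] -> [41, -49, 36] -> [45, -45, 40] -> [-45, 40] -> [45, -40] -> 45
  [-29, -31, 49, 0, -17, -22] -> [-29, -31, 49, 0, -17, -22] -> [-25, -27, 53, 4, -13, -18] -> [-27, 53, 4, -13, -18] -> [27, -53, -4, 13, 18] -> 27
  [13, 28, -6, -20, 28, 4, -5, -7, 43, 10] -> [13, 28, -6, -20, 4, -5, -7, 43, 10] -> [17, 32, -2, -16, 8, -1, -3, 47, 14] -> [32, -2, -16, 8, -1, -3, 47, 14] -> [-32, 2, 16, -8, 1, 3, -47, -14] -> 16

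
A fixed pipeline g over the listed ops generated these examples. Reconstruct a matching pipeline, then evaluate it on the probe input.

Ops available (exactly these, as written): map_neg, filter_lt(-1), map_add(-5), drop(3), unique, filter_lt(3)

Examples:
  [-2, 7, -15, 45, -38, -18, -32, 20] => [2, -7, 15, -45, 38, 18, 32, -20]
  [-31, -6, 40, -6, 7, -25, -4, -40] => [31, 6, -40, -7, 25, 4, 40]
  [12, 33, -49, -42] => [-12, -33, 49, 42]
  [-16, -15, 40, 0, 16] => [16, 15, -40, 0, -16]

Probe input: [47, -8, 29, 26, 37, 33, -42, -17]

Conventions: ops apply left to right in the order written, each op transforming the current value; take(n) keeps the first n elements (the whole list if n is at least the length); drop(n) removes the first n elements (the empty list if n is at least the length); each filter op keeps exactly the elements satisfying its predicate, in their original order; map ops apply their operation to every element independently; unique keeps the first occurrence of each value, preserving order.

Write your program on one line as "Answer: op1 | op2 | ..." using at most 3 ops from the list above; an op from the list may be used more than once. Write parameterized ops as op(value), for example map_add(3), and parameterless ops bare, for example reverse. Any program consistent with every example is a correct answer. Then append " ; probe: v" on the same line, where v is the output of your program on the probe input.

unique | map_neg ; probe: [-47, 8, -29, -26, -37, -33, 42, 17]

Check, running the answer program on each example:
  [-2, 7, -15, 45, -38, -18, -32, 20] -> [-2, 7, -15, 45, -38, -18, -32, 20] -> [2, -7, 15, -45, 38, 18, 32, -20]
  [-31, -6, 40, -6, 7, -25, -4, -40] -> [-31, -6, 40, 7, -25, -4, -40] -> [31, 6, -40, -7, 25, 4, 40]
  [12, 33, -49, -42] -> [12, 33, -49, -42] -> [-12, -33, 49, 42]
  [-16, -15, 40, 0, 16] -> [-16, -15, 40, 0, 16] -> [16, 15, -40, 0, -16]
  probe: [47, -8, 29, 26, 37, 33, -42, -17] -> [47, -8, 29, 26, 37, 33, -42, -17] -> [-47, 8, -29, -26, -37, -33, 42, 17]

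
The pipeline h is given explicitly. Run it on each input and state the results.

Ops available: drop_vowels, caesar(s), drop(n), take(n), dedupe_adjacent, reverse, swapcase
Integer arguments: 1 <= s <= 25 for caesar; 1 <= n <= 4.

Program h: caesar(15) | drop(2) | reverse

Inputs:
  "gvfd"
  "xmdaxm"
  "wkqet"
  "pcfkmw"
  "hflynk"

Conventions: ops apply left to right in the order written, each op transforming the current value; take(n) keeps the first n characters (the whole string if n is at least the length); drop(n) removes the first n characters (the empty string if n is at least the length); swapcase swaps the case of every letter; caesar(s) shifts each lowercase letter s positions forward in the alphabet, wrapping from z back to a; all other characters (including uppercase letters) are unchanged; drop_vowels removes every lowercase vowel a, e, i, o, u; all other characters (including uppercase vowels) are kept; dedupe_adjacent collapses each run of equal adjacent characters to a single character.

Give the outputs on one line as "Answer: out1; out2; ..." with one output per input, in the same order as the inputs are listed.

Execution, op by op:
  "gvfd" -> "vkus" -> "us" -> "su"
  "xmdaxm" -> "mbspmb" -> "spmb" -> "bmps"
  "wkqet" -> "lzfti" -> "fti" -> "itf"
  "pcfkmw" -> "eruzbl" -> "uzbl" -> "lbzu"
  "hflynk" -> "wuancz" -> "ancz" -> "zcna"

"su"; "bmps"; "itf"; "lbzu"; "zcna"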